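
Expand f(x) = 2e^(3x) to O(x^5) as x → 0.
2 + 6*x + 9*x**2 + 9*x**3 + 27*x**4/4 + O(x**5)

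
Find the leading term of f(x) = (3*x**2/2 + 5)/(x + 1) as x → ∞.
3*x/2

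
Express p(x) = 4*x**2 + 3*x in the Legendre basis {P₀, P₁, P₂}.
(4/3)P₀ + (3)P₁ + (8/3)P₂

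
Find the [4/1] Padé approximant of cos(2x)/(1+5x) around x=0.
(2*x**4/3 - 2*x**2 + 1)/(5*x + 1)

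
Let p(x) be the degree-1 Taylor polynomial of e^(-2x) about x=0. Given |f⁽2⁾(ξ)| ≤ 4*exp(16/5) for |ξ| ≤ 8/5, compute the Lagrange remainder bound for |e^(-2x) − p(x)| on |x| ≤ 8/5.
128*exp(16/5)/25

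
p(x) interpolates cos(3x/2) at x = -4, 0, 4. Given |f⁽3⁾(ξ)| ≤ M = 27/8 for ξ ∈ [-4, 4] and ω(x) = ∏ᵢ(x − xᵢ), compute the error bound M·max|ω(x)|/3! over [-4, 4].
8*sqrt(3)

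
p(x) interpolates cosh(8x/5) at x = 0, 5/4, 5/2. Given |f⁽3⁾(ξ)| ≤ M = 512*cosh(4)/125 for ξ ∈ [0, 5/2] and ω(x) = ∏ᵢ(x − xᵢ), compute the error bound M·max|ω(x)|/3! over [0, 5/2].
8*sqrt(3)*cosh(4)/27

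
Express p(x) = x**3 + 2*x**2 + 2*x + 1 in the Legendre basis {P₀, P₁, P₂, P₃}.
(5/3)P₀ + (13/5)P₁ + (4/3)P₂ + (2/5)P₃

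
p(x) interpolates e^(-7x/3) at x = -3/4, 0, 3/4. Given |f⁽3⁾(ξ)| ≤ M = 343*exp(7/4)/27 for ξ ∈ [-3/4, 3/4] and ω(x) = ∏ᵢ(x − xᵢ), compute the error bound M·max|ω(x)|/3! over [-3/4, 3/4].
343*sqrt(3)*exp(7/4)/1728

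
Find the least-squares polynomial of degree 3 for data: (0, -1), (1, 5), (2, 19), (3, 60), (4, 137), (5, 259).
-38/63 + (845/378)x + (17/126)x² + (53/27)x³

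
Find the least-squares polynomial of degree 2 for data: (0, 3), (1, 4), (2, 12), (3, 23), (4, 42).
104/35 + (-101/70)x + (39/14)x²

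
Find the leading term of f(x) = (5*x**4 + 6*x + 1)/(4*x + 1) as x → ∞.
5*x**3/4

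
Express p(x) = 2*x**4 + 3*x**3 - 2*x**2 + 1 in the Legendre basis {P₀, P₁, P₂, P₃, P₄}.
(11/15)P₀ + (9/5)P₁ + (-4/21)P₂ + (6/5)P₃ + (16/35)P₄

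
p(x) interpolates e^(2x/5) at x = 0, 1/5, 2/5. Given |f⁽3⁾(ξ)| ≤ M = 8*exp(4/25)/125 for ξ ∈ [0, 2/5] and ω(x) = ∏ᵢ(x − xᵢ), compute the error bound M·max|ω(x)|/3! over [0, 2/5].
8*sqrt(3)*exp(4/25)/421875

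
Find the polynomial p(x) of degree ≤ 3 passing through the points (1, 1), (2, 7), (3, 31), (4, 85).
2*x**3 - 3*x**2 + x + 1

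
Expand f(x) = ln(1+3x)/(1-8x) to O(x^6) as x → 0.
3*x + 39*x**2/2 + 165*x**3 + 5199*x**4/4 + 52233*x**5/5 + O(x**6)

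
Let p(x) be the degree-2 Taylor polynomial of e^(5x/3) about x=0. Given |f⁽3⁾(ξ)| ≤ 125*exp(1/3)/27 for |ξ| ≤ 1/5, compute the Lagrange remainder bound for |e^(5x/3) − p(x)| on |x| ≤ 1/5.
exp(1/3)/162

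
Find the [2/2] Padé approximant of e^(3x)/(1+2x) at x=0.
(7*x**2/4 + 11*x/6 + 1)/(-19*x**2/12 + 5*x/6 + 1)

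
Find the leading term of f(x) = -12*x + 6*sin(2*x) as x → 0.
-8*x**3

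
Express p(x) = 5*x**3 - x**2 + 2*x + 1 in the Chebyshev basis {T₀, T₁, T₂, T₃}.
(1/2)T₀ + (23/4)T₁ + (-1/2)T₂ + (5/4)T₃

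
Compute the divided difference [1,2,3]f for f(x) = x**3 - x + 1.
6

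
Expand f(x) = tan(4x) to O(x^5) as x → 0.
4*x + 64*x**3/3 + O(x**5)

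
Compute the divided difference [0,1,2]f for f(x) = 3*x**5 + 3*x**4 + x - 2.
66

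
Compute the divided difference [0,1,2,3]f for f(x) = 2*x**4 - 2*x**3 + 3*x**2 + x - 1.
10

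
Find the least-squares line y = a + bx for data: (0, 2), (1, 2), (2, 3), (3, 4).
a = 17/10, b = 7/10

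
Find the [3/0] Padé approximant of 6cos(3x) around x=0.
6 - 27*x**2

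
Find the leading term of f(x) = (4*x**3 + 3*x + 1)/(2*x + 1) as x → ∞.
2*x**2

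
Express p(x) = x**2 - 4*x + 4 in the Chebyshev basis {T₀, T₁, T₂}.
(9/2)T₀ + (-4)T₁ + (1/2)T₂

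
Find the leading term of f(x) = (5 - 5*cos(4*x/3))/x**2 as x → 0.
40/9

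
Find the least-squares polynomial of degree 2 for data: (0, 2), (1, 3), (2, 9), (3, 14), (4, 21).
11/7 + (123/70)x + (11/14)x²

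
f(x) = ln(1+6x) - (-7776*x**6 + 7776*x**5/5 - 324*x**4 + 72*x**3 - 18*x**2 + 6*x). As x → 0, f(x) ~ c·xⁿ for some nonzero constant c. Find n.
7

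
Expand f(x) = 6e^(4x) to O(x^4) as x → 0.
6 + 24*x + 48*x**2 + 64*x**3 + O(x**4)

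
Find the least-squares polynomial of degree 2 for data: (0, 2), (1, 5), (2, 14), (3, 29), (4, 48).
64/35 + (26/35)x + (19/7)x²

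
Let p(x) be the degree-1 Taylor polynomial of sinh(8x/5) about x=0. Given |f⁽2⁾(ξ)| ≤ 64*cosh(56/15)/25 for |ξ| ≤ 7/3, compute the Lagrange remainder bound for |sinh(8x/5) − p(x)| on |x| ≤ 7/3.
1568*cosh(56/15)/225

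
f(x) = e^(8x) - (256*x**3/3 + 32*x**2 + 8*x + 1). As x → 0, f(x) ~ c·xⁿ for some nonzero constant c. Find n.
4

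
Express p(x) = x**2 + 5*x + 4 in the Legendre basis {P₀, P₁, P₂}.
(13/3)P₀ + (5)P₁ + (2/3)P₂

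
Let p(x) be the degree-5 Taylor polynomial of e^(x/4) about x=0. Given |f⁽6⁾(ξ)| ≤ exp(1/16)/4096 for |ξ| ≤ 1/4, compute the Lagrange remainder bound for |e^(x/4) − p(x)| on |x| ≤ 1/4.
exp(1/16)/12079595520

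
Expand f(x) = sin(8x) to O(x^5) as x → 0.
8*x - 256*x**3/3 + O(x**5)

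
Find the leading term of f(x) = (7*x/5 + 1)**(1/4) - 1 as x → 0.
7*x/20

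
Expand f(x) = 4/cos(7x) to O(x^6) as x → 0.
4 + 98*x**2 + 12005*x**4/6 + O(x**6)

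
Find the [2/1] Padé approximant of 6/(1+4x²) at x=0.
6 - 24*x**2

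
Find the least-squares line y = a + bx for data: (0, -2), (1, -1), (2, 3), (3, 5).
a = -5/2, b = 5/2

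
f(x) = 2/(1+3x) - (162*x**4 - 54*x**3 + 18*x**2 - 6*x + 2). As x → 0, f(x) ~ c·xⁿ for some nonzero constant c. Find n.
5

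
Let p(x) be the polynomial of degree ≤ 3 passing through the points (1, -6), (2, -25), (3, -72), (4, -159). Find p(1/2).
-13/4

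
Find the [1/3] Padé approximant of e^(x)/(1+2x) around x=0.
(7*x/20 + 1)/(37*x**3/120 - 23*x**2/20 + 27*x/20 + 1)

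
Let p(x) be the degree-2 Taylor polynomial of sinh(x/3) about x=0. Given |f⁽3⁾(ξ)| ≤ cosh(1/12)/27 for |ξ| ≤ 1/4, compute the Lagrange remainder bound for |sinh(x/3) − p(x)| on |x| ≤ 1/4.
cosh(1/12)/10368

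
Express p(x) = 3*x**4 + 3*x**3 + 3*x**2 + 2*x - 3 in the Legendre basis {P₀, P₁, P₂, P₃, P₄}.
(-7/5)P₀ + (19/5)P₁ + (26/7)P₂ + (6/5)P₃ + (24/35)P₄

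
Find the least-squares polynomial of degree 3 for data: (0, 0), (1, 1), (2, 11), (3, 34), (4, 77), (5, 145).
-1/18 + (-755/756)x + (167/126)x² + (101/108)x³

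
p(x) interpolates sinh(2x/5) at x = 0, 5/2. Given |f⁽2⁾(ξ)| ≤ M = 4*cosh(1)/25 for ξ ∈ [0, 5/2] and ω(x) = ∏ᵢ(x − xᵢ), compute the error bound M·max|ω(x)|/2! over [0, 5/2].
cosh(1)/8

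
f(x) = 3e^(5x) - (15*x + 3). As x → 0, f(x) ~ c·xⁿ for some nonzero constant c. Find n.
2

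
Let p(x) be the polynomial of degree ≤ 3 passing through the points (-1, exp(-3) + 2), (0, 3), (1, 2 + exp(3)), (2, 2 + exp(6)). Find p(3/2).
(1 + (27 + 15*exp(3) + 5*exp(6))*exp(3))*exp(-3)/16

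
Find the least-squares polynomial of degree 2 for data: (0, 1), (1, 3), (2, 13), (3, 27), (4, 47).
5/7 + (6/35)x + (20/7)x²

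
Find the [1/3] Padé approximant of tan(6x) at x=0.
6*x/(1 - 12*x**2)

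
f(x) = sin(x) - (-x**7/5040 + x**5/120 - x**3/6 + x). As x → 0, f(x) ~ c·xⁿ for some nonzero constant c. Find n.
9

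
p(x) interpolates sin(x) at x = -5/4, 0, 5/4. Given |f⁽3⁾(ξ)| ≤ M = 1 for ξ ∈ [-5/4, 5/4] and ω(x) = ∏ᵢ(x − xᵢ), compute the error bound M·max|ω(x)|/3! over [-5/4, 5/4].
125*sqrt(3)/1728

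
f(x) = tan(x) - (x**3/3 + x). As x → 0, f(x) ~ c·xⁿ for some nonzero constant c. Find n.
5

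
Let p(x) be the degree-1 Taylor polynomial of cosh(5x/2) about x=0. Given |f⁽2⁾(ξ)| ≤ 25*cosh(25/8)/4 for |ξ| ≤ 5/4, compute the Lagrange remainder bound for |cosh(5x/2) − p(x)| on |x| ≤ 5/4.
625*cosh(25/8)/128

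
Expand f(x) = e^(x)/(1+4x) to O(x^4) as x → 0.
1 - 3*x + 25*x**2/2 - 299*x**3/6 + O(x**4)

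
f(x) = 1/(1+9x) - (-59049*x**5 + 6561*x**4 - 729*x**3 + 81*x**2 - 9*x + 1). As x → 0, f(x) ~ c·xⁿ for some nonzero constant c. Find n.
6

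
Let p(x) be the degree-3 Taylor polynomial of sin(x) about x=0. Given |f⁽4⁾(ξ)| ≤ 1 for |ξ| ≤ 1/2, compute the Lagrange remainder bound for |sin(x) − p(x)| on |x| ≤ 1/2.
1/384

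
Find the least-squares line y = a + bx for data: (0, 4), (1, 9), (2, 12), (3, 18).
a = 4, b = 9/2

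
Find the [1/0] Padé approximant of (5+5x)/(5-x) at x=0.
6*x/5 + 1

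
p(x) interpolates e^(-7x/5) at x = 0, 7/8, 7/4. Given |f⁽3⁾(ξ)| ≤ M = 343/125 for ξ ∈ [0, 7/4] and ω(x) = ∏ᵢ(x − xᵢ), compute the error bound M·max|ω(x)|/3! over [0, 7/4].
117649*sqrt(3)/1728000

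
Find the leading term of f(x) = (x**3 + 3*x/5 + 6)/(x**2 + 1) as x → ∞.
x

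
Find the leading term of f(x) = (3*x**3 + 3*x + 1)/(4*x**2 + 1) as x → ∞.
3*x/4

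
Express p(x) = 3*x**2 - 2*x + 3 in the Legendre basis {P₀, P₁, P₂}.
(4)P₀ + (-2)P₁ + (2)P₂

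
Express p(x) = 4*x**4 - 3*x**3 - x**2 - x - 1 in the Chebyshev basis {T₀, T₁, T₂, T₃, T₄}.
(-13/4)T₁ + (3/2)T₂ + (-3/4)T₃ + (1/2)T₄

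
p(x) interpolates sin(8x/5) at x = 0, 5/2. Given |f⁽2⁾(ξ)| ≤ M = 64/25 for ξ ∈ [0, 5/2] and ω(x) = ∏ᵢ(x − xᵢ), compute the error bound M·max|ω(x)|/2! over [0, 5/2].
2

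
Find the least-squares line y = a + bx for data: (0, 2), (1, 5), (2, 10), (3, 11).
a = 11/5, b = 16/5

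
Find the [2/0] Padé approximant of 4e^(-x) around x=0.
2*x**2 - 4*x + 4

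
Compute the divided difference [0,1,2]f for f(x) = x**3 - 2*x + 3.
3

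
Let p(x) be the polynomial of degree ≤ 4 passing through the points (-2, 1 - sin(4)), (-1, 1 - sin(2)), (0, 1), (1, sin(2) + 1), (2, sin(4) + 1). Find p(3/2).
5*sin(4)/16 + 7*sin(2)/8 + 1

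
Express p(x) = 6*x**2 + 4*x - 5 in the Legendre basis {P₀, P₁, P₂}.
(-3)P₀ + (4)P₁ + (4)P₂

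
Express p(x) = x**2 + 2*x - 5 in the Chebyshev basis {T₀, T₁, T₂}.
(-9/2)T₀ + (2)T₁ + (1/2)T₂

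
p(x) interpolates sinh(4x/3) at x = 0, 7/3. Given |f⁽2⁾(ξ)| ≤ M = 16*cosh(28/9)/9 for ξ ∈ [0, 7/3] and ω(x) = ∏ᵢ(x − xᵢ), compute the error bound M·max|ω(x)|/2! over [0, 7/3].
98*cosh(28/9)/81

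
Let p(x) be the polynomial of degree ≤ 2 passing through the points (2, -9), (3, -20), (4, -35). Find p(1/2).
0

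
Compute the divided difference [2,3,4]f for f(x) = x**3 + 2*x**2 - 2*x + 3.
11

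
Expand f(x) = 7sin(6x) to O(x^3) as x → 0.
42*x + O(x**3)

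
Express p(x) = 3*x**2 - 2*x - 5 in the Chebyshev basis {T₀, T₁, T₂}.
(-7/2)T₀ + (-2)T₁ + (3/2)T₂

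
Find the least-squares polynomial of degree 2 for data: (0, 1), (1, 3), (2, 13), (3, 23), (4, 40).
24/35 + (43/35)x + (15/7)x²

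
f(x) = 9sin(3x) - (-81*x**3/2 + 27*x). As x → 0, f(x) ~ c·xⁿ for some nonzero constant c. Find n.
5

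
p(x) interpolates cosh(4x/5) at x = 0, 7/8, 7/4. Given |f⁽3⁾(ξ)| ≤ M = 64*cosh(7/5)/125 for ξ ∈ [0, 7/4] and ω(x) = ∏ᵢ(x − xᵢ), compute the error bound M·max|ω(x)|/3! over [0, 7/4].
343*sqrt(3)*cosh(7/5)/27000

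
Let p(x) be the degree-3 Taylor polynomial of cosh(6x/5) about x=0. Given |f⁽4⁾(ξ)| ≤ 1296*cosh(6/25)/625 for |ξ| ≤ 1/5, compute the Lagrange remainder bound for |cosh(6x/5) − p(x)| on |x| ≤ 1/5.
54*cosh(6/25)/390625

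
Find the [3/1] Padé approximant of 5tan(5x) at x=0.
625*x**3/3 + 25*x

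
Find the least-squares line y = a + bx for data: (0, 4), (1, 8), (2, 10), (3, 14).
a = 21/5, b = 16/5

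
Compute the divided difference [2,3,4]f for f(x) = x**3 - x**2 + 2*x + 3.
8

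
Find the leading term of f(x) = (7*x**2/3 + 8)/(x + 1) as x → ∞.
7*x/3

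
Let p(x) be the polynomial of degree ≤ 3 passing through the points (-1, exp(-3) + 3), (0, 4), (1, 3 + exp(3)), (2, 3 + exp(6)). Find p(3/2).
(1 + (43 + 15*exp(3) + 5*exp(6))*exp(3))*exp(-3)/16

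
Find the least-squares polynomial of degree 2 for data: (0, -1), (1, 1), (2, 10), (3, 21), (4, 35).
-52/35 + (62/35)x + (13/7)x²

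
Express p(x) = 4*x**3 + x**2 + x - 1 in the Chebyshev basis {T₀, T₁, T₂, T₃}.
(-1/2)T₀ + (4)T₁ + (1/2)T₂ + T₃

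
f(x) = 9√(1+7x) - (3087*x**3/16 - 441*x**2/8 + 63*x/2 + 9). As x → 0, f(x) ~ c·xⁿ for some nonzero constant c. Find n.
4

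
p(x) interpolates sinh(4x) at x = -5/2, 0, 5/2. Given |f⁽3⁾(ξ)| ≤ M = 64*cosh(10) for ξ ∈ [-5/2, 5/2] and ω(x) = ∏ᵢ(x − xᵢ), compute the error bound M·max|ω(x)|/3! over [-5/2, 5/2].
1000*sqrt(3)*cosh(10)/27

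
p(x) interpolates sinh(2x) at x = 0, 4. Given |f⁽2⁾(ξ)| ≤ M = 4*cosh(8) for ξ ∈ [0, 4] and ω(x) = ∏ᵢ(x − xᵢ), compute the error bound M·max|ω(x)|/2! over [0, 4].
8*cosh(8)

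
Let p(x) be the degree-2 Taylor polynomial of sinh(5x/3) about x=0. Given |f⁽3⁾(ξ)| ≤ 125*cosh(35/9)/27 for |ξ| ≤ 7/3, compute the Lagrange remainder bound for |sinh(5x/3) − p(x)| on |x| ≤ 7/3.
42875*cosh(35/9)/4374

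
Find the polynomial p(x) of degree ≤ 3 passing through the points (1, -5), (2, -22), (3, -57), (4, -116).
-x**3 - 3*x**2 - x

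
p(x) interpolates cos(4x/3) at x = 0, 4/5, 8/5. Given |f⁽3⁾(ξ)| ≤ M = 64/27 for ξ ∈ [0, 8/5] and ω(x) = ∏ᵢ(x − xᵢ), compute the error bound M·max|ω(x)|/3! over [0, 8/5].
4096*sqrt(3)/91125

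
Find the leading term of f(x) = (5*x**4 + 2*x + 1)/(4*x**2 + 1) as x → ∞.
5*x**2/4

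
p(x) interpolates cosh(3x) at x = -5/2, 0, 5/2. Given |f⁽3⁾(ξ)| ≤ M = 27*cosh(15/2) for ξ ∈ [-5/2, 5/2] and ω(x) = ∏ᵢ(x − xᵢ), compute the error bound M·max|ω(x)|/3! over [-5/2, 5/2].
125*sqrt(3)*cosh(15/2)/8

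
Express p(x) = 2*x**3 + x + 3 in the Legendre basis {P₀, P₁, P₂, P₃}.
(3)P₀ + (11/5)P₁ + (4/5)P₃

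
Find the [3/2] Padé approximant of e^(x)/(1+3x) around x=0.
(661*x**3/15090 + 2553*x**2/10060 + 1896*x/2515 + 1)/(-7429*x**2/10060 + 6926*x/2515 + 1)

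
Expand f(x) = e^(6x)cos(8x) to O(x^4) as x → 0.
1 + 6*x - 14*x**2 - 156*x**3 + O(x**4)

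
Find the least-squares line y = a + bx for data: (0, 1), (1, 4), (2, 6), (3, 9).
a = 11/10, b = 13/5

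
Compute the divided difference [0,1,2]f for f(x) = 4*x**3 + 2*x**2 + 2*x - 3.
14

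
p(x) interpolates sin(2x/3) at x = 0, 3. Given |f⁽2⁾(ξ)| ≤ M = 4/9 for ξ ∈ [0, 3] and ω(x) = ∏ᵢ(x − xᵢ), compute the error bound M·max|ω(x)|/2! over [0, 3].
1/2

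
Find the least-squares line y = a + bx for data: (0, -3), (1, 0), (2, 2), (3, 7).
a = -33/10, b = 16/5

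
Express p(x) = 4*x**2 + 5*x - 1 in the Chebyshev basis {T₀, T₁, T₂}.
T₀ + (5)T₁ + (2)T₂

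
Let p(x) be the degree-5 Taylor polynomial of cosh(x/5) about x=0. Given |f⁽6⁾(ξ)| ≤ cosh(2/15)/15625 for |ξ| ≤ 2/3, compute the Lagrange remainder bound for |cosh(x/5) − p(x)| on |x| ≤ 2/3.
4*cosh(2/15)/512578125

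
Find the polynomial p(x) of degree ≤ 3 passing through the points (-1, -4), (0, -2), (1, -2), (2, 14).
3*x**3 - x**2 - 2*x - 2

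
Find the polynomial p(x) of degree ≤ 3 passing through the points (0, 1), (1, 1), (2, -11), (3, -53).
-3*x**3 + 3*x**2 + 1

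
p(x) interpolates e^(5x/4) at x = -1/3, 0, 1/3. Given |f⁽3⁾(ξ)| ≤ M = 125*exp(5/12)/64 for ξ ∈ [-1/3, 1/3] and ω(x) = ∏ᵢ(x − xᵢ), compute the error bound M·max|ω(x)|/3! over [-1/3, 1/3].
125*sqrt(3)*exp(5/12)/46656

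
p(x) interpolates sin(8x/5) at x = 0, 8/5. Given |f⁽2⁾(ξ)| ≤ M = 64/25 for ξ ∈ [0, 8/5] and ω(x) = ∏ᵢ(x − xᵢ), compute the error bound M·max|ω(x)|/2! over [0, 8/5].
512/625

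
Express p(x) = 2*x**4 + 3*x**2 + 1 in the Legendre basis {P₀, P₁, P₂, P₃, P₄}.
(12/5)P₀ + (22/7)P₂ + (16/35)P₄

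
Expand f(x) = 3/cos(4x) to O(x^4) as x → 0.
3 + 24*x**2 + O(x**4)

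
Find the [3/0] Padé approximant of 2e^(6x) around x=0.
72*x**3 + 36*x**2 + 12*x + 2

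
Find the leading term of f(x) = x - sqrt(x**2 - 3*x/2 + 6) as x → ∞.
3/4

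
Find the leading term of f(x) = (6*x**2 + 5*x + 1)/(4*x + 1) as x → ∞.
3*x/2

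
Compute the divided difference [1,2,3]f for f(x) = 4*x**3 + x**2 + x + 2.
25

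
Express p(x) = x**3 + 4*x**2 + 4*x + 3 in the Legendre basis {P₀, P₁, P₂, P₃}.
(13/3)P₀ + (23/5)P₁ + (8/3)P₂ + (2/5)P₃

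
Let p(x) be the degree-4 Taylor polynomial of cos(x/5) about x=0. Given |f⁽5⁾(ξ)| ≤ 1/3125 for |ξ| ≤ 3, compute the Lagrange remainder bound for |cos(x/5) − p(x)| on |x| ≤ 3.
81/125000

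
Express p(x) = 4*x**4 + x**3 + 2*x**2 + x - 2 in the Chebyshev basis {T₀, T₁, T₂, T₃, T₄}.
(1/2)T₀ + (7/4)T₁ + (3)T₂ + (1/4)T₃ + (1/2)T₄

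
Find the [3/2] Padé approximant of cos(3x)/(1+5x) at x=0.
(3825*x**3/164 - 765*x**2/164 - 5*x + 1)/(1 - 4127*x**2/164)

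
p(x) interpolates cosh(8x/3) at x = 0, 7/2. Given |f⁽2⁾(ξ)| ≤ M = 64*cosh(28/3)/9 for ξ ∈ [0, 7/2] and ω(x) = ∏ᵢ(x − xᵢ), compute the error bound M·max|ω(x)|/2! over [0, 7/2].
98*cosh(28/3)/9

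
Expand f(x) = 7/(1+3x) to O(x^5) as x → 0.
7 - 21*x + 63*x**2 - 189*x**3 + 567*x**4 + O(x**5)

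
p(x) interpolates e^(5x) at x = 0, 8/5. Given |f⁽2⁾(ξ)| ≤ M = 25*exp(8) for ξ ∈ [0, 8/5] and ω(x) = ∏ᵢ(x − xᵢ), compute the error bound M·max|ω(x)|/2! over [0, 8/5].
8*exp(8)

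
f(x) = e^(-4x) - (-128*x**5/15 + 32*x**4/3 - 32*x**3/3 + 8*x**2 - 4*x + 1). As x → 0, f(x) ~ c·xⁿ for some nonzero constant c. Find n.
6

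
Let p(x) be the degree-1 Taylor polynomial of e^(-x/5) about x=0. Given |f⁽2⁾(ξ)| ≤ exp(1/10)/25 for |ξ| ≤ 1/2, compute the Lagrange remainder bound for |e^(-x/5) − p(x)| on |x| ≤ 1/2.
exp(1/10)/200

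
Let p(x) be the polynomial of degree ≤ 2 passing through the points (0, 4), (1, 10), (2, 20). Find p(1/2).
13/2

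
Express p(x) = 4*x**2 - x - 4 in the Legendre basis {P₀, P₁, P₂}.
(-8/3)P₀ - P₁ + (8/3)P₂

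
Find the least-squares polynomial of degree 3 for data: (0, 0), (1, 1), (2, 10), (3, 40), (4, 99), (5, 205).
-5/42 + (401/252)x + (-95/42)x² + (73/36)x³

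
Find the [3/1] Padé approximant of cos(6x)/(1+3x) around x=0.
(18*x**3 - 12*x**2 - 2*x + 1)/(x + 1)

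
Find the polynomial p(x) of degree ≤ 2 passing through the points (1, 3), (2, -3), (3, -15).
-3*x**2 + 3*x + 3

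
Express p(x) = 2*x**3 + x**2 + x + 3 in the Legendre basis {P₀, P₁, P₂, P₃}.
(10/3)P₀ + (11/5)P₁ + (2/3)P₂ + (4/5)P₃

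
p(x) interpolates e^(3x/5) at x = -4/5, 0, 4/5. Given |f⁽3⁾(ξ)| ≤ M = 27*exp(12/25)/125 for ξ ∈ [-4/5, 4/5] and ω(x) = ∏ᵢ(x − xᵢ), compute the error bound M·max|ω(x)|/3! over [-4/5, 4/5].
64*sqrt(3)*exp(12/25)/15625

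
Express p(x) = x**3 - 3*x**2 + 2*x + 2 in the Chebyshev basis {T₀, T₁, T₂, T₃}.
(1/2)T₀ + (11/4)T₁ + (-3/2)T₂ + (1/4)T₃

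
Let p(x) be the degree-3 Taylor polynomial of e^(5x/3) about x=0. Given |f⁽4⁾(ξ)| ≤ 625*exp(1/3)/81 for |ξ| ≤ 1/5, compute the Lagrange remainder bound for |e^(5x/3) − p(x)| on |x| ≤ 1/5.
exp(1/3)/1944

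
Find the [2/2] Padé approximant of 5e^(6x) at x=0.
(15*x**2 + 15*x + 5)/(3*x**2 - 3*x + 1)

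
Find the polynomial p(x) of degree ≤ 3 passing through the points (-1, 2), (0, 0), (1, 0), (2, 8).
x**3 + x**2 - 2*x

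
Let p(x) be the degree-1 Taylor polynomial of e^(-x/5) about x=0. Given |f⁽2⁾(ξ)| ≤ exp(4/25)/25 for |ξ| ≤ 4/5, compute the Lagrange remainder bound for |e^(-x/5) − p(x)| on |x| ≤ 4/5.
8*exp(4/25)/625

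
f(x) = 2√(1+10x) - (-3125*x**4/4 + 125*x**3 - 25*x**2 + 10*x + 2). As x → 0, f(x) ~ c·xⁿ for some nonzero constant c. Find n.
5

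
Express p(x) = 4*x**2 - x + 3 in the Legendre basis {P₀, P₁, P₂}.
(13/3)P₀ - P₁ + (8/3)P₂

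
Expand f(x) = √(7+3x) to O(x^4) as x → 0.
sqrt(7) + 3*sqrt(7)*x/14 - 9*sqrt(7)*x**2/392 + 27*sqrt(7)*x**3/5488 + O(x**4)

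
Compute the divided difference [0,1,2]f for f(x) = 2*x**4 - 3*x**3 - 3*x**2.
2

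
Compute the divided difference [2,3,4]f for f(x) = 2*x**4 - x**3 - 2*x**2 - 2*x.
99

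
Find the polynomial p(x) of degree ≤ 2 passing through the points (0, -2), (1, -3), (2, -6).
-x**2 - 2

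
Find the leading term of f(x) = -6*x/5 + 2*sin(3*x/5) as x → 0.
-9*x**3/125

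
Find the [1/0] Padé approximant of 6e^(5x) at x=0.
30*x + 6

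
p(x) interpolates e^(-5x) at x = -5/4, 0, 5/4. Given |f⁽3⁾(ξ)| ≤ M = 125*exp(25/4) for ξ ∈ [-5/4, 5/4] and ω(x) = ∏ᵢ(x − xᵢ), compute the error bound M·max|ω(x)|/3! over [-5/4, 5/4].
15625*sqrt(3)*exp(25/4)/1728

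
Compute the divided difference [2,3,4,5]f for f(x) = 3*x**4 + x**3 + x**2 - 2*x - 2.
43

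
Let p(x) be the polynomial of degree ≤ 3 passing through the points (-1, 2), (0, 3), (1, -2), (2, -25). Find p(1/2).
2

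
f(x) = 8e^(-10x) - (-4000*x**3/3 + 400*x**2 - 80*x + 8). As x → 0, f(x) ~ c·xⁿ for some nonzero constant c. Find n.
4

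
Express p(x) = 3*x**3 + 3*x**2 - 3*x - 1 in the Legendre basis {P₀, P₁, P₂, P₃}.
(-6/5)P₁ + (2)P₂ + (6/5)P₃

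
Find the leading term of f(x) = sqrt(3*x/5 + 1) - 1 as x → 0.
3*x/10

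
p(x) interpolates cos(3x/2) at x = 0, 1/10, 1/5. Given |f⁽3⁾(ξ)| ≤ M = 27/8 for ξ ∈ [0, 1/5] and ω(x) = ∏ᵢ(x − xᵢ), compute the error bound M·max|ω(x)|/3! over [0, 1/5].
sqrt(3)/8000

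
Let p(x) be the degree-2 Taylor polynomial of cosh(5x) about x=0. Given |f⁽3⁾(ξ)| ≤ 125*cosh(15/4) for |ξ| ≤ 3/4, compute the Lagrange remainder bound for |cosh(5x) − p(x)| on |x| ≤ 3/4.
1125*cosh(15/4)/128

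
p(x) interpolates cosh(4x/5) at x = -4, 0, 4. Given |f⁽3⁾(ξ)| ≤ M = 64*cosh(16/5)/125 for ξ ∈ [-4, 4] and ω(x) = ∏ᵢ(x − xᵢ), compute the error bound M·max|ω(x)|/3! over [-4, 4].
4096*sqrt(3)*cosh(16/5)/3375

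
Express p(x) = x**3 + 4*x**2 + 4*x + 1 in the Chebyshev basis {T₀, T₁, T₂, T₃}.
(3)T₀ + (19/4)T₁ + (2)T₂ + (1/4)T₃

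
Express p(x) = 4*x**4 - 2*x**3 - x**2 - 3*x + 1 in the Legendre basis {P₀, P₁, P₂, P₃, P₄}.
(22/15)P₀ + (-21/5)P₁ + (34/21)P₂ + (-4/5)P₃ + (32/35)P₄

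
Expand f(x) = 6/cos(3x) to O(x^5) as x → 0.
6 + 27*x**2 + 405*x**4/4 + O(x**5)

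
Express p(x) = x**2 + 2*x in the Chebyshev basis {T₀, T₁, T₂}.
(1/2)T₀ + (2)T₁ + (1/2)T₂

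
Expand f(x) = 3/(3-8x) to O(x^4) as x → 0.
1 + 8*x/3 + 64*x**2/9 + 512*x**3/27 + O(x**4)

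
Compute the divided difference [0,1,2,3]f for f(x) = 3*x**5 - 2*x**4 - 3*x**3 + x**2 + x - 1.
60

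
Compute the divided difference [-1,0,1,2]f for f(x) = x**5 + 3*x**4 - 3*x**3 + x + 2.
8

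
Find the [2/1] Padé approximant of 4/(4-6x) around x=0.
1/(1 - 3*x/2)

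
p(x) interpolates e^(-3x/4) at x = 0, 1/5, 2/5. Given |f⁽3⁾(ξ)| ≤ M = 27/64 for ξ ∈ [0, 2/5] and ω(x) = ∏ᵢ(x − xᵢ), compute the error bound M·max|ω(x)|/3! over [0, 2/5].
sqrt(3)/8000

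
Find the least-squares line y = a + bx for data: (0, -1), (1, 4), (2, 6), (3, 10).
a = -1/2, b = 7/2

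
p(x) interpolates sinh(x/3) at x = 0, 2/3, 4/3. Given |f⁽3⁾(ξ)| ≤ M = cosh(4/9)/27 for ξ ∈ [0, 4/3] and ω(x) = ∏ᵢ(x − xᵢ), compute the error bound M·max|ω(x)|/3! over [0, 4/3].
8*sqrt(3)*cosh(4/9)/19683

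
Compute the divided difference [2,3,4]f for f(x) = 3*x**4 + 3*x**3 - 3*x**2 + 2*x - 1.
189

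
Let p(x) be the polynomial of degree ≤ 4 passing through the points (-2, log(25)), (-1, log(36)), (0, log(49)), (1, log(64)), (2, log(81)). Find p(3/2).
log(384*3**(17/32)*5**(59/64)*7**(29/32)/245)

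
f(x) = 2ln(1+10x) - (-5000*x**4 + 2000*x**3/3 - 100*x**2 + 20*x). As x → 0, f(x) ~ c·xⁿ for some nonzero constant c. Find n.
5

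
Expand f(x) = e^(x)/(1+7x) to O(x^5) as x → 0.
1 - 6*x + 85*x**2/2 - 892*x**3/3 + 16651*x**4/8 + O(x**5)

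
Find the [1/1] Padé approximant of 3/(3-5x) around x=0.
1/(1 - 5*x/3)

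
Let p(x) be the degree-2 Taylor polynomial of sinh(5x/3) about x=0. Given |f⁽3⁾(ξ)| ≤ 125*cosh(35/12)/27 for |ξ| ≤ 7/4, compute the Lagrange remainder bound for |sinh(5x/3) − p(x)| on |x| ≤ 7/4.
42875*cosh(35/12)/10368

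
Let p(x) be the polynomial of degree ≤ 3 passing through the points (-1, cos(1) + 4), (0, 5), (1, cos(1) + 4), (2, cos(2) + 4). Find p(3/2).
5*cos(2)/16 + cos(1) + 59/16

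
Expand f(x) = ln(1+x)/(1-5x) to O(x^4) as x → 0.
x + 9*x**2/2 + 137*x**3/6 + O(x**4)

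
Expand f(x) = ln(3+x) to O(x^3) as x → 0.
log(3) + x/3 - x**2/18 + O(x**3)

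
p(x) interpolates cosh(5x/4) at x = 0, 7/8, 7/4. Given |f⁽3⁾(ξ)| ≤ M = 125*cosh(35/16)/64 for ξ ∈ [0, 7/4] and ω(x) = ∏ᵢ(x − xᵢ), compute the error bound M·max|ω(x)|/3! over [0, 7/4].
42875*sqrt(3)*cosh(35/16)/884736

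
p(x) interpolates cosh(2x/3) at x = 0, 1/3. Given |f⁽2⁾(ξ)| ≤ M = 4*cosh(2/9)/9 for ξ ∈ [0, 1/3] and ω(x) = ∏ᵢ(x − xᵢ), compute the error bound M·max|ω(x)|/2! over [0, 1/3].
cosh(2/9)/162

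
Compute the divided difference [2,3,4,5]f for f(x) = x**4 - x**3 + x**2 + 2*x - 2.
13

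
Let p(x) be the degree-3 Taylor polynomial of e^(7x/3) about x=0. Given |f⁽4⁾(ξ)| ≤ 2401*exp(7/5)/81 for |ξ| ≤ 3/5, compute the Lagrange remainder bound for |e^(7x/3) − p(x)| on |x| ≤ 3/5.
2401*exp(7/5)/15000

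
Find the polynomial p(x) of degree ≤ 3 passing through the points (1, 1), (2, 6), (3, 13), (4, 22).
x**2 + 2*x - 2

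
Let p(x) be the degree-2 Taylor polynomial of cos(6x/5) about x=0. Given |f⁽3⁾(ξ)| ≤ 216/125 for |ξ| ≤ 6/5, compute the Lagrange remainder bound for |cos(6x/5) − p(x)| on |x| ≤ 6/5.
7776/15625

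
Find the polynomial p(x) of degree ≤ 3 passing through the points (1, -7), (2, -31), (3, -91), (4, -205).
-3*x**3 - 3*x - 1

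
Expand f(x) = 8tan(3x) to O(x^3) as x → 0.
24*x + O(x**3)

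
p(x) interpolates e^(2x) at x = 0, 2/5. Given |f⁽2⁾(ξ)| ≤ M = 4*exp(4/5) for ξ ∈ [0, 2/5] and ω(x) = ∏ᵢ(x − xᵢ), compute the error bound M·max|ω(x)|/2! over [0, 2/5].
2*exp(4/5)/25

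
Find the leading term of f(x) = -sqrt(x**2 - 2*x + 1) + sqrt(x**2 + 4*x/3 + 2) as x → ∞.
5/3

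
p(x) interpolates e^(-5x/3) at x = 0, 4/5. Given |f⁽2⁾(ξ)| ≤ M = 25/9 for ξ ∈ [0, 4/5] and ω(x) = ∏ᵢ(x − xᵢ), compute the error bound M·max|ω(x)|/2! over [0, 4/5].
2/9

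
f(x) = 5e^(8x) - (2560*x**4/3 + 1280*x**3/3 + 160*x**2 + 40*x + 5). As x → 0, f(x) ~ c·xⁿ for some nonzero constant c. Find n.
5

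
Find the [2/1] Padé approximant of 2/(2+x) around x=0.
1/(x/2 + 1)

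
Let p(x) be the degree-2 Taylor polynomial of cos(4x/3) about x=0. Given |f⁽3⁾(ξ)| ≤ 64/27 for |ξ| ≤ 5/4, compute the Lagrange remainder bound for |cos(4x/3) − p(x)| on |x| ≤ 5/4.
125/162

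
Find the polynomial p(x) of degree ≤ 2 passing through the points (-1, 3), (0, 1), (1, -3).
-x**2 - 3*x + 1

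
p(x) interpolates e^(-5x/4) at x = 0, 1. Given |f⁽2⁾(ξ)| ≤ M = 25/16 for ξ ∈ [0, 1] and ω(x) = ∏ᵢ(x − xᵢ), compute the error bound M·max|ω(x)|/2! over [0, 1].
25/128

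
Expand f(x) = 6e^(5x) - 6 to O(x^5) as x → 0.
30*x + 75*x**2 + 125*x**3 + 625*x**4/4 + O(x**5)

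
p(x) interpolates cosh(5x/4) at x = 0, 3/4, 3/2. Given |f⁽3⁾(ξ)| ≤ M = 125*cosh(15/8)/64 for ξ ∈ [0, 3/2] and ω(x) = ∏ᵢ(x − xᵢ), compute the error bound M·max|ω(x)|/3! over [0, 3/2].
125*sqrt(3)*cosh(15/8)/4096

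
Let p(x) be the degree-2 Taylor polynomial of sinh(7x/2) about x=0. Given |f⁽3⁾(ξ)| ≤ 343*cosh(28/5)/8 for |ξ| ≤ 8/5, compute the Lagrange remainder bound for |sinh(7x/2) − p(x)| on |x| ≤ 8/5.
10976*cosh(28/5)/375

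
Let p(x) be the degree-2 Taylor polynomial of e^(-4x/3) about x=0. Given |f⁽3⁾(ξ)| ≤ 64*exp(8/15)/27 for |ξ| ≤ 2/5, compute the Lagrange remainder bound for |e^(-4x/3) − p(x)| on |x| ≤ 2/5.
256*exp(8/15)/10125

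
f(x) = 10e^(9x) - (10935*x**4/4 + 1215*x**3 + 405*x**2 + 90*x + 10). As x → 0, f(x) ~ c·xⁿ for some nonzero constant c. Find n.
5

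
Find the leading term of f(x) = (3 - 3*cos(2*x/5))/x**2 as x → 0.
6/25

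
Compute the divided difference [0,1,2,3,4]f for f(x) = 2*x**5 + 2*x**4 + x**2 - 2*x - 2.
22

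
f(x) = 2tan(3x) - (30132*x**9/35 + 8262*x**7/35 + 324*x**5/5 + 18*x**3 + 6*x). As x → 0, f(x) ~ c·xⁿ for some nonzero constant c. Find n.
11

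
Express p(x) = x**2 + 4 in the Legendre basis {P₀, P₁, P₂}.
(13/3)P₀ + (2/3)P₂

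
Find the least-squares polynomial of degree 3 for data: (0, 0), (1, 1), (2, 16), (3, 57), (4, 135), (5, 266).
-5/42 + (-241/252)x + (23/84)x² + (19/9)x³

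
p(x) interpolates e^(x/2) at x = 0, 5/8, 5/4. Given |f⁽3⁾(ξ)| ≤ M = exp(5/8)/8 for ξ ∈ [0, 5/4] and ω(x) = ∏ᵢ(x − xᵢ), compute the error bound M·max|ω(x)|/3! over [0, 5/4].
125*sqrt(3)*exp(5/8)/110592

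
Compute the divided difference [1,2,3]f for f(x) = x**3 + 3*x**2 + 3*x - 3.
9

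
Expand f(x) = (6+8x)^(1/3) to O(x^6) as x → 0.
6**(1/3) + 4*6**(1/3)*x/9 - 16*6**(1/3)*x**2/81 + 320*6**(1/3)*x**3/2187 - 2560*6**(1/3)*x**4/19683 + 22528*6**(1/3)*x**5/177147 + O(x**6)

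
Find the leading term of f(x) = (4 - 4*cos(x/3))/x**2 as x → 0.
2/9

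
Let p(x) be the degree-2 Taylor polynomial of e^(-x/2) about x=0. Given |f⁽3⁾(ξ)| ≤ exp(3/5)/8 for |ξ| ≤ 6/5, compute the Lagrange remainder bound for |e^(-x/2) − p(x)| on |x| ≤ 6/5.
9*exp(3/5)/250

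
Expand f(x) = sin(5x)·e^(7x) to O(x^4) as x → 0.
5*x + 35*x**2 + 305*x**3/3 + O(x**4)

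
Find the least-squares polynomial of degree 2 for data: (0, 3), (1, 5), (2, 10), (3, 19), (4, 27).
94/35 + (57/35)x + (8/7)x²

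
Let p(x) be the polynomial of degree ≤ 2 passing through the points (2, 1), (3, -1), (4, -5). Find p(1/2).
1/4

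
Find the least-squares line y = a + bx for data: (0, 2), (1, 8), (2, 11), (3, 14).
a = 29/10, b = 39/10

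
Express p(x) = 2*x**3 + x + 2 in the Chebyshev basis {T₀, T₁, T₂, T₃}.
(2)T₀ + (5/2)T₁ + (1/2)T₃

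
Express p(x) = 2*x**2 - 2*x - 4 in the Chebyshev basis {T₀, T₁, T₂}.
(-3)T₀ + (-2)T₁ + T₂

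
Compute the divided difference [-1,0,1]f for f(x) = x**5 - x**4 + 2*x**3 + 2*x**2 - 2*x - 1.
1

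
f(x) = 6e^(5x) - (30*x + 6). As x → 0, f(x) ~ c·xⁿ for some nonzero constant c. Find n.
2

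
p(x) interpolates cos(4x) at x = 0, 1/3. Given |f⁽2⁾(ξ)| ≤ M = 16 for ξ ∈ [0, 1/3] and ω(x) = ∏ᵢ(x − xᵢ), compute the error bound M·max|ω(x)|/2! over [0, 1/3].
2/9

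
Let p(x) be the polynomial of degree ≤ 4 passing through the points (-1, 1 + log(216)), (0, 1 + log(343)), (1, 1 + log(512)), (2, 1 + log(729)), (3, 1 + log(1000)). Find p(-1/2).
1 + log(3087*2**(25/32)*3**(17/128)*5**(113/128)*7**(9/32)/160)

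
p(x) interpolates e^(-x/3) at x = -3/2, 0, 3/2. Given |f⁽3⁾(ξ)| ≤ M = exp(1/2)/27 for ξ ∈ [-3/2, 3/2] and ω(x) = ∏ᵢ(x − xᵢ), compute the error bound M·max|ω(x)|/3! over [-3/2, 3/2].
sqrt(3)*exp(1/2)/216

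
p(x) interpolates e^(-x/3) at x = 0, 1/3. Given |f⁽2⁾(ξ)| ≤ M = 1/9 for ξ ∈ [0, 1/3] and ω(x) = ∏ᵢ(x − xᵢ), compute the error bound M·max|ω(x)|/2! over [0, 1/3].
1/648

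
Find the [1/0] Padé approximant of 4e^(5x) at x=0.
20*x + 4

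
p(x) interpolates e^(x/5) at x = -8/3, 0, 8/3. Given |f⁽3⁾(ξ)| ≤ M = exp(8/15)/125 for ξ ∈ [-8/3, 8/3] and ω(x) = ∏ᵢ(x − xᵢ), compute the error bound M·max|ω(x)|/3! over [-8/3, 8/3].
512*sqrt(3)*exp(8/15)/91125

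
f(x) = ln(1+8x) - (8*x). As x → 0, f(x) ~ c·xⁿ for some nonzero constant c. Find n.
2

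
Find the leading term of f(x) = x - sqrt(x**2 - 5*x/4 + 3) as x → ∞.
5/8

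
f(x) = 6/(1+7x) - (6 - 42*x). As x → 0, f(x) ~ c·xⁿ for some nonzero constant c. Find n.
2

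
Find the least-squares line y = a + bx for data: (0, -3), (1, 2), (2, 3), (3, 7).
a = -12/5, b = 31/10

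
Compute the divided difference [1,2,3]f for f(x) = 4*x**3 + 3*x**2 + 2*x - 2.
27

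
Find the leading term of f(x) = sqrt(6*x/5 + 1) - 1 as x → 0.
3*x/5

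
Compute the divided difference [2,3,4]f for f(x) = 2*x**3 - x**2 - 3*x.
17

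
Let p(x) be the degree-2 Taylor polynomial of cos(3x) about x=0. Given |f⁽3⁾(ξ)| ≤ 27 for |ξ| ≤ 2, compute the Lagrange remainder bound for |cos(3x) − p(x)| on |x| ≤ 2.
36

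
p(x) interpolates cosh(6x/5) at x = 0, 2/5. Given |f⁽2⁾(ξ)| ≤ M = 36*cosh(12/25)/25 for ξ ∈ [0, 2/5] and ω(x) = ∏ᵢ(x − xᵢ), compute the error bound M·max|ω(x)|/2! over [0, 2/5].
18*cosh(12/25)/625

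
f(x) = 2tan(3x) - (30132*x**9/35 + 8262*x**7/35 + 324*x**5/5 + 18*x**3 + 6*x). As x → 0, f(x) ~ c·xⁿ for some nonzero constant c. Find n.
11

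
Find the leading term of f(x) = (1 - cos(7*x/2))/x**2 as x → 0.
49/8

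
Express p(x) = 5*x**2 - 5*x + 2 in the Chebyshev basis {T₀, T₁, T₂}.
(9/2)T₀ + (-5)T₁ + (5/2)T₂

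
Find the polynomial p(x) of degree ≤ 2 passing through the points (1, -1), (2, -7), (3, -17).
1 - 2*x**2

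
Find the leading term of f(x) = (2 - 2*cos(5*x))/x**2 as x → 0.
25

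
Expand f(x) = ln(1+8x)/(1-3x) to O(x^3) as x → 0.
8*x - 8*x**2 + O(x**3)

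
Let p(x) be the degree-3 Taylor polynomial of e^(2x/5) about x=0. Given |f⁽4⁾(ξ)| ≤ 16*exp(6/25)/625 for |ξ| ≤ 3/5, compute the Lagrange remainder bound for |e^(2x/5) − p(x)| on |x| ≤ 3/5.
54*exp(6/25)/390625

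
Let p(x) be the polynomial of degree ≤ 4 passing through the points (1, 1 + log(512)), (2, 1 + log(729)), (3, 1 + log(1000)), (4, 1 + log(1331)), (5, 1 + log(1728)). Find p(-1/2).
1 + log(79228162514264337593543950336000000000000000000000000000000000000000000000000000000000000000000000*11**(29/32)*2**(75/128)*3**(57/128)*5**(39/64)/16498470378713279211530953935282941406772053995091988430139472909795873188682476523141453410937017)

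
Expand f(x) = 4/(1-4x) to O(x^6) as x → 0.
4 + 16*x + 64*x**2 + 256*x**3 + 1024*x**4 + 4096*x**5 + O(x**6)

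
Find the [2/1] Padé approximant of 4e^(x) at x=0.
(2*x**2/3 + 8*x/3 + 4)/(1 - x/3)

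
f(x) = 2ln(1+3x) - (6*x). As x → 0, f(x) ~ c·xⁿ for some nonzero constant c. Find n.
2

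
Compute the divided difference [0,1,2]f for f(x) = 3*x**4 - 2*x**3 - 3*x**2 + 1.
12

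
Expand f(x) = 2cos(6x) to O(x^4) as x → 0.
2 - 36*x**2 + O(x**4)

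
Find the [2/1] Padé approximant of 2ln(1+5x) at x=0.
5*x*(5*x + 6)/(3*(10*x/3 + 1))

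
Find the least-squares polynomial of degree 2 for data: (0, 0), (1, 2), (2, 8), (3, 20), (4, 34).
-4/35 + (1/35)x + (15/7)x²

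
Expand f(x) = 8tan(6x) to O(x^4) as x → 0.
48*x + 576*x**3 + O(x**4)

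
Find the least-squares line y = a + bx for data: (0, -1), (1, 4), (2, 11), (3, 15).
a = -1, b = 11/2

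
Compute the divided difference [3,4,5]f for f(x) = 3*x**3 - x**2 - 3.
35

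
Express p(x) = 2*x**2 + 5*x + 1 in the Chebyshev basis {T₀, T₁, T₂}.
(2)T₀ + (5)T₁ + T₂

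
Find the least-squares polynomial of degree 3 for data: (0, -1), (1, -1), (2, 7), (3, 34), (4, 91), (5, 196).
-11/9 + (107/54)x + (-119/36)x² + (233/108)x³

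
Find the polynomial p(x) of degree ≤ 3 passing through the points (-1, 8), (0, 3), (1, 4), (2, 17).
x**3 + 3*x**2 - 3*x + 3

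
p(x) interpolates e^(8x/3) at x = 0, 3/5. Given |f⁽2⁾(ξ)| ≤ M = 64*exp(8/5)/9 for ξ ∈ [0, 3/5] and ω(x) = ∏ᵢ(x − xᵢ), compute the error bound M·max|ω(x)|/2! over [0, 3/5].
8*exp(8/5)/25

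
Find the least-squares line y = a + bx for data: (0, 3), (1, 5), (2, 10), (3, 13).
a = 5/2, b = 7/2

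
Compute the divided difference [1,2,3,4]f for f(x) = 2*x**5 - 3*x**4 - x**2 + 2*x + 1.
100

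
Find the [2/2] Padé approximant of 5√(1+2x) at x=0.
(25*x**2/4 + 25*x/2 + 5)/(x**2/4 + 3*x/2 + 1)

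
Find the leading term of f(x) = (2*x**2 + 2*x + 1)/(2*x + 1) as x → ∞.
x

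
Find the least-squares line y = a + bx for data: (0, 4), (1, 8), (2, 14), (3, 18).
a = 19/5, b = 24/5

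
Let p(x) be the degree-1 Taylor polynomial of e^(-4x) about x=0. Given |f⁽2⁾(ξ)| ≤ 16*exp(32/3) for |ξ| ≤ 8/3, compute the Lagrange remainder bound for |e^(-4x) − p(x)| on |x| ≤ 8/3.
512*exp(32/3)/9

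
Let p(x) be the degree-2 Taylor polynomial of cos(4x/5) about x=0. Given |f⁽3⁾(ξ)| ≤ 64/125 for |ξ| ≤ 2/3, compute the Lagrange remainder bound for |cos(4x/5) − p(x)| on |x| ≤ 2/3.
256/10125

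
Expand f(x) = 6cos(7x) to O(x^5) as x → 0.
6 - 147*x**2 + 2401*x**4/4 + O(x**5)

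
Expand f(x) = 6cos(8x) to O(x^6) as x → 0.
6 - 192*x**2 + 1024*x**4 + O(x**6)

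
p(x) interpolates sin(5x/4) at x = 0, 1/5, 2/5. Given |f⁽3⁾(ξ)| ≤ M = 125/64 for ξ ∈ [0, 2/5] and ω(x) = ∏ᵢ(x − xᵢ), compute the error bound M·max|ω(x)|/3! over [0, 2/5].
sqrt(3)/1728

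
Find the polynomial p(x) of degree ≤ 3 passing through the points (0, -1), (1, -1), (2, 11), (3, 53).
3*x**3 - 3*x**2 - 1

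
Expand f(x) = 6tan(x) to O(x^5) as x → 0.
6*x + 2*x**3 + O(x**5)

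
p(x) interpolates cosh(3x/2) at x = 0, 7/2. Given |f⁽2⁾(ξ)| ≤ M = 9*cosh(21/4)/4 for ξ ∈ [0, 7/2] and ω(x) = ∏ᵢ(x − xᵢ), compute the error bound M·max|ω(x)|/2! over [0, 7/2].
441*cosh(21/4)/128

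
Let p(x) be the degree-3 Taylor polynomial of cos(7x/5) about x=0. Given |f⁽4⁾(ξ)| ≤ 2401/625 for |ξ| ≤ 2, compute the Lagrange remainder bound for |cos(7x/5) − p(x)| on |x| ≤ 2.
4802/1875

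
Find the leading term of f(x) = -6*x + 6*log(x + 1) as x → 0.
-3*x**2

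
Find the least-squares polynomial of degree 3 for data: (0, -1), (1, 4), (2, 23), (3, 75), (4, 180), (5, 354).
-115/126 + (391/108)x + (-128/63)x² + (335/108)x³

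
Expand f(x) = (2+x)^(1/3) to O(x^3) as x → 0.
2**(1/3) + 2**(1/3)*x/6 - 2**(1/3)*x**2/36 + O(x**3)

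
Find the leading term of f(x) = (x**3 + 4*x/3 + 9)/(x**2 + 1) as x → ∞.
x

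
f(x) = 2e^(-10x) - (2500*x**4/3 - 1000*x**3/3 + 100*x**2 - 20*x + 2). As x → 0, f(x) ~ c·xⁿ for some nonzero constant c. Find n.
5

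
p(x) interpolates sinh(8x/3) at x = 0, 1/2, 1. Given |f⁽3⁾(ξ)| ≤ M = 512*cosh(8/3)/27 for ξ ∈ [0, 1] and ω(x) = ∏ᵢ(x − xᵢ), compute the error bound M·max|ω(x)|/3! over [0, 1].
64*sqrt(3)*cosh(8/3)/729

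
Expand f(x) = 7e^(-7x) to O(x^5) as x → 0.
7 - 49*x + 343*x**2/2 - 2401*x**3/6 + 16807*x**4/24 + O(x**5)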